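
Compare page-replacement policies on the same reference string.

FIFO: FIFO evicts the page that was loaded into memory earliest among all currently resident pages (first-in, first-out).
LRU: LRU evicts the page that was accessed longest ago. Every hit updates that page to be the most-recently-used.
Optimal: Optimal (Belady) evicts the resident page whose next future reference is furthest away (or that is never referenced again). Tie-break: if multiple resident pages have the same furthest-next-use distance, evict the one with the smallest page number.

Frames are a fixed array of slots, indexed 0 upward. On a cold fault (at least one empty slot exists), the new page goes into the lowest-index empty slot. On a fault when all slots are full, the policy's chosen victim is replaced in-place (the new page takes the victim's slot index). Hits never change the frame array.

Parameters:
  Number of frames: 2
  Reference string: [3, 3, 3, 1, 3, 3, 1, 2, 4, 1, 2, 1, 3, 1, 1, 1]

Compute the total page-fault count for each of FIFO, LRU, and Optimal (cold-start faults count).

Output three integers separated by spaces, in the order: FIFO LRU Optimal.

Answer: 8 7 6

Derivation:
--- FIFO ---
  step 0: ref 3 -> FAULT, frames=[3,-] (faults so far: 1)
  step 1: ref 3 -> HIT, frames=[3,-] (faults so far: 1)
  step 2: ref 3 -> HIT, frames=[3,-] (faults so far: 1)
  step 3: ref 1 -> FAULT, frames=[3,1] (faults so far: 2)
  step 4: ref 3 -> HIT, frames=[3,1] (faults so far: 2)
  step 5: ref 3 -> HIT, frames=[3,1] (faults so far: 2)
  step 6: ref 1 -> HIT, frames=[3,1] (faults so far: 2)
  step 7: ref 2 -> FAULT, evict 3, frames=[2,1] (faults so far: 3)
  step 8: ref 4 -> FAULT, evict 1, frames=[2,4] (faults so far: 4)
  step 9: ref 1 -> FAULT, evict 2, frames=[1,4] (faults so far: 5)
  step 10: ref 2 -> FAULT, evict 4, frames=[1,2] (faults so far: 6)
  step 11: ref 1 -> HIT, frames=[1,2] (faults so far: 6)
  step 12: ref 3 -> FAULT, evict 1, frames=[3,2] (faults so far: 7)
  step 13: ref 1 -> FAULT, evict 2, frames=[3,1] (faults so far: 8)
  step 14: ref 1 -> HIT, frames=[3,1] (faults so far: 8)
  step 15: ref 1 -> HIT, frames=[3,1] (faults so far: 8)
  FIFO total faults: 8
--- LRU ---
  step 0: ref 3 -> FAULT, frames=[3,-] (faults so far: 1)
  step 1: ref 3 -> HIT, frames=[3,-] (faults so far: 1)
  step 2: ref 3 -> HIT, frames=[3,-] (faults so far: 1)
  step 3: ref 1 -> FAULT, frames=[3,1] (faults so far: 2)
  step 4: ref 3 -> HIT, frames=[3,1] (faults so far: 2)
  step 5: ref 3 -> HIT, frames=[3,1] (faults so far: 2)
  step 6: ref 1 -> HIT, frames=[3,1] (faults so far: 2)
  step 7: ref 2 -> FAULT, evict 3, frames=[2,1] (faults so far: 3)
  step 8: ref 4 -> FAULT, evict 1, frames=[2,4] (faults so far: 4)
  step 9: ref 1 -> FAULT, evict 2, frames=[1,4] (faults so far: 5)
  step 10: ref 2 -> FAULT, evict 4, frames=[1,2] (faults so far: 6)
  step 11: ref 1 -> HIT, frames=[1,2] (faults so far: 6)
  step 12: ref 3 -> FAULT, evict 2, frames=[1,3] (faults so far: 7)
  step 13: ref 1 -> HIT, frames=[1,3] (faults so far: 7)
  step 14: ref 1 -> HIT, frames=[1,3] (faults so far: 7)
  step 15: ref 1 -> HIT, frames=[1,3] (faults so far: 7)
  LRU total faults: 7
--- Optimal ---
  step 0: ref 3 -> FAULT, frames=[3,-] (faults so far: 1)
  step 1: ref 3 -> HIT, frames=[3,-] (faults so far: 1)
  step 2: ref 3 -> HIT, frames=[3,-] (faults so far: 1)
  step 3: ref 1 -> FAULT, frames=[3,1] (faults so far: 2)
  step 4: ref 3 -> HIT, frames=[3,1] (faults so far: 2)
  step 5: ref 3 -> HIT, frames=[3,1] (faults so far: 2)
  step 6: ref 1 -> HIT, frames=[3,1] (faults so far: 2)
  step 7: ref 2 -> FAULT, evict 3, frames=[2,1] (faults so far: 3)
  step 8: ref 4 -> FAULT, evict 2, frames=[4,1] (faults so far: 4)
  step 9: ref 1 -> HIT, frames=[4,1] (faults so far: 4)
  step 10: ref 2 -> FAULT, evict 4, frames=[2,1] (faults so far: 5)
  step 11: ref 1 -> HIT, frames=[2,1] (faults so far: 5)
  step 12: ref 3 -> FAULT, evict 2, frames=[3,1] (faults so far: 6)
  step 13: ref 1 -> HIT, frames=[3,1] (faults so far: 6)
  step 14: ref 1 -> HIT, frames=[3,1] (faults so far: 6)
  step 15: ref 1 -> HIT, frames=[3,1] (faults so far: 6)
  Optimal total faults: 6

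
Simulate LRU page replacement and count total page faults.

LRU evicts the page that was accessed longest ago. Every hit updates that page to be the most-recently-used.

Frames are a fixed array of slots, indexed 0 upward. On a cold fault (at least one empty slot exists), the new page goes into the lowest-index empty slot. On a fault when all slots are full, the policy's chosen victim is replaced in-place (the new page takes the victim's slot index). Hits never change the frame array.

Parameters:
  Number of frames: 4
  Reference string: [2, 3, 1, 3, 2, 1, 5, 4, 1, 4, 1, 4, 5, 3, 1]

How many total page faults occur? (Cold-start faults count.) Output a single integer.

Answer: 6

Derivation:
Step 0: ref 2 → FAULT, frames=[2,-,-,-]
Step 1: ref 3 → FAULT, frames=[2,3,-,-]
Step 2: ref 1 → FAULT, frames=[2,3,1,-]
Step 3: ref 3 → HIT, frames=[2,3,1,-]
Step 4: ref 2 → HIT, frames=[2,3,1,-]
Step 5: ref 1 → HIT, frames=[2,3,1,-]
Step 6: ref 5 → FAULT, frames=[2,3,1,5]
Step 7: ref 4 → FAULT (evict 3), frames=[2,4,1,5]
Step 8: ref 1 → HIT, frames=[2,4,1,5]
Step 9: ref 4 → HIT, frames=[2,4,1,5]
Step 10: ref 1 → HIT, frames=[2,4,1,5]
Step 11: ref 4 → HIT, frames=[2,4,1,5]
Step 12: ref 5 → HIT, frames=[2,4,1,5]
Step 13: ref 3 → FAULT (evict 2), frames=[3,4,1,5]
Step 14: ref 1 → HIT, frames=[3,4,1,5]
Total faults: 6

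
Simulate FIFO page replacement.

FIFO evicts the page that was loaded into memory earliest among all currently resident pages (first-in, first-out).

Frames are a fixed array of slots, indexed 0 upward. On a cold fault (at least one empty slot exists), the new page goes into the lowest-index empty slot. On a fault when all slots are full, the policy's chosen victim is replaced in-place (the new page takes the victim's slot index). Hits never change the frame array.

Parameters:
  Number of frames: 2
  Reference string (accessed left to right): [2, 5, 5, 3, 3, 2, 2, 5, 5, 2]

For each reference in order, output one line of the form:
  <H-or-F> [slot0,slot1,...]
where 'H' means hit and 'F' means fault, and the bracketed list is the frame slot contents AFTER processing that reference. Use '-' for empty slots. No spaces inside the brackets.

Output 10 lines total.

F [2,-]
F [2,5]
H [2,5]
F [3,5]
H [3,5]
F [3,2]
H [3,2]
F [5,2]
H [5,2]
H [5,2]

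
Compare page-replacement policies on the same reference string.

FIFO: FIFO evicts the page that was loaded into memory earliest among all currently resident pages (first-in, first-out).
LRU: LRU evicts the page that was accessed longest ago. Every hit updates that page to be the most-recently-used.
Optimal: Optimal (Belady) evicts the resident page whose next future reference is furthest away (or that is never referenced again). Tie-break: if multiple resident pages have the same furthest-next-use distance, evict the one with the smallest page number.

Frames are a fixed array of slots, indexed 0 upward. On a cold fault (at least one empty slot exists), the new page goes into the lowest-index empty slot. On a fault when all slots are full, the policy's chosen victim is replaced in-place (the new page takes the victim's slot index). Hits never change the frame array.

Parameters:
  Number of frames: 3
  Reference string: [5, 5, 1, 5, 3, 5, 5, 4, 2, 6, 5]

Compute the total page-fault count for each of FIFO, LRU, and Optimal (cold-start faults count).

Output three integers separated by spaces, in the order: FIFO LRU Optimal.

Answer: 7 7 6

Derivation:
--- FIFO ---
  step 0: ref 5 -> FAULT, frames=[5,-,-] (faults so far: 1)
  step 1: ref 5 -> HIT, frames=[5,-,-] (faults so far: 1)
  step 2: ref 1 -> FAULT, frames=[5,1,-] (faults so far: 2)
  step 3: ref 5 -> HIT, frames=[5,1,-] (faults so far: 2)
  step 4: ref 3 -> FAULT, frames=[5,1,3] (faults so far: 3)
  step 5: ref 5 -> HIT, frames=[5,1,3] (faults so far: 3)
  step 6: ref 5 -> HIT, frames=[5,1,3] (faults so far: 3)
  step 7: ref 4 -> FAULT, evict 5, frames=[4,1,3] (faults so far: 4)
  step 8: ref 2 -> FAULT, evict 1, frames=[4,2,3] (faults so far: 5)
  step 9: ref 6 -> FAULT, evict 3, frames=[4,2,6] (faults so far: 6)
  step 10: ref 5 -> FAULT, evict 4, frames=[5,2,6] (faults so far: 7)
  FIFO total faults: 7
--- LRU ---
  step 0: ref 5 -> FAULT, frames=[5,-,-] (faults so far: 1)
  step 1: ref 5 -> HIT, frames=[5,-,-] (faults so far: 1)
  step 2: ref 1 -> FAULT, frames=[5,1,-] (faults so far: 2)
  step 3: ref 5 -> HIT, frames=[5,1,-] (faults so far: 2)
  step 4: ref 3 -> FAULT, frames=[5,1,3] (faults so far: 3)
  step 5: ref 5 -> HIT, frames=[5,1,3] (faults so far: 3)
  step 6: ref 5 -> HIT, frames=[5,1,3] (faults so far: 3)
  step 7: ref 4 -> FAULT, evict 1, frames=[5,4,3] (faults so far: 4)
  step 8: ref 2 -> FAULT, evict 3, frames=[5,4,2] (faults so far: 5)
  step 9: ref 6 -> FAULT, evict 5, frames=[6,4,2] (faults so far: 6)
  step 10: ref 5 -> FAULT, evict 4, frames=[6,5,2] (faults so far: 7)
  LRU total faults: 7
--- Optimal ---
  step 0: ref 5 -> FAULT, frames=[5,-,-] (faults so far: 1)
  step 1: ref 5 -> HIT, frames=[5,-,-] (faults so far: 1)
  step 2: ref 1 -> FAULT, frames=[5,1,-] (faults so far: 2)
  step 3: ref 5 -> HIT, frames=[5,1,-] (faults so far: 2)
  step 4: ref 3 -> FAULT, frames=[5,1,3] (faults so far: 3)
  step 5: ref 5 -> HIT, frames=[5,1,3] (faults so far: 3)
  step 6: ref 5 -> HIT, frames=[5,1,3] (faults so far: 3)
  step 7: ref 4 -> FAULT, evict 1, frames=[5,4,3] (faults so far: 4)
  step 8: ref 2 -> FAULT, evict 3, frames=[5,4,2] (faults so far: 5)
  step 9: ref 6 -> FAULT, evict 2, frames=[5,4,6] (faults so far: 6)
  step 10: ref 5 -> HIT, frames=[5,4,6] (faults so far: 6)
  Optimal total faults: 6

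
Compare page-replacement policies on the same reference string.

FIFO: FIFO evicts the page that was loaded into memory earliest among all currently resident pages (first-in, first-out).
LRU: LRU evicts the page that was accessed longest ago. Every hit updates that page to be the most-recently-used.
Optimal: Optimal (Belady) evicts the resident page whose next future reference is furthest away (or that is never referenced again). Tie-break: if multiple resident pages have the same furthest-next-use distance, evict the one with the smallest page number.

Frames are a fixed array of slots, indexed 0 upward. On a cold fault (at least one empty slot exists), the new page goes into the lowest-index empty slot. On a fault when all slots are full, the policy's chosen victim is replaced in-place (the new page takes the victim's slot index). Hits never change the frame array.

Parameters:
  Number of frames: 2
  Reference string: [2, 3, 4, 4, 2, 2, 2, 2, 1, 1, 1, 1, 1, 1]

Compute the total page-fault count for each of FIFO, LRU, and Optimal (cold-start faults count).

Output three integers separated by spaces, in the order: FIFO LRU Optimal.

Answer: 5 5 4

Derivation:
--- FIFO ---
  step 0: ref 2 -> FAULT, frames=[2,-] (faults so far: 1)
  step 1: ref 3 -> FAULT, frames=[2,3] (faults so far: 2)
  step 2: ref 4 -> FAULT, evict 2, frames=[4,3] (faults so far: 3)
  step 3: ref 4 -> HIT, frames=[4,3] (faults so far: 3)
  step 4: ref 2 -> FAULT, evict 3, frames=[4,2] (faults so far: 4)
  step 5: ref 2 -> HIT, frames=[4,2] (faults so far: 4)
  step 6: ref 2 -> HIT, frames=[4,2] (faults so far: 4)
  step 7: ref 2 -> HIT, frames=[4,2] (faults so far: 4)
  step 8: ref 1 -> FAULT, evict 4, frames=[1,2] (faults so far: 5)
  step 9: ref 1 -> HIT, frames=[1,2] (faults so far: 5)
  step 10: ref 1 -> HIT, frames=[1,2] (faults so far: 5)
  step 11: ref 1 -> HIT, frames=[1,2] (faults so far: 5)
  step 12: ref 1 -> HIT, frames=[1,2] (faults so far: 5)
  step 13: ref 1 -> HIT, frames=[1,2] (faults so far: 5)
  FIFO total faults: 5
--- LRU ---
  step 0: ref 2 -> FAULT, frames=[2,-] (faults so far: 1)
  step 1: ref 3 -> FAULT, frames=[2,3] (faults so far: 2)
  step 2: ref 4 -> FAULT, evict 2, frames=[4,3] (faults so far: 3)
  step 3: ref 4 -> HIT, frames=[4,3] (faults so far: 3)
  step 4: ref 2 -> FAULT, evict 3, frames=[4,2] (faults so far: 4)
  step 5: ref 2 -> HIT, frames=[4,2] (faults so far: 4)
  step 6: ref 2 -> HIT, frames=[4,2] (faults so far: 4)
  step 7: ref 2 -> HIT, frames=[4,2] (faults so far: 4)
  step 8: ref 1 -> FAULT, evict 4, frames=[1,2] (faults so far: 5)
  step 9: ref 1 -> HIT, frames=[1,2] (faults so far: 5)
  step 10: ref 1 -> HIT, frames=[1,2] (faults so far: 5)
  step 11: ref 1 -> HIT, frames=[1,2] (faults so far: 5)
  step 12: ref 1 -> HIT, frames=[1,2] (faults so far: 5)
  step 13: ref 1 -> HIT, frames=[1,2] (faults so far: 5)
  LRU total faults: 5
--- Optimal ---
  step 0: ref 2 -> FAULT, frames=[2,-] (faults so far: 1)
  step 1: ref 3 -> FAULT, frames=[2,3] (faults so far: 2)
  step 2: ref 4 -> FAULT, evict 3, frames=[2,4] (faults so far: 3)
  step 3: ref 4 -> HIT, frames=[2,4] (faults so far: 3)
  step 4: ref 2 -> HIT, frames=[2,4] (faults so far: 3)
  step 5: ref 2 -> HIT, frames=[2,4] (faults so far: 3)
  step 6: ref 2 -> HIT, frames=[2,4] (faults so far: 3)
  step 7: ref 2 -> HIT, frames=[2,4] (faults so far: 3)
  step 8: ref 1 -> FAULT, evict 2, frames=[1,4] (faults so far: 4)
  step 9: ref 1 -> HIT, frames=[1,4] (faults so far: 4)
  step 10: ref 1 -> HIT, frames=[1,4] (faults so far: 4)
  step 11: ref 1 -> HIT, frames=[1,4] (faults so far: 4)
  step 12: ref 1 -> HIT, frames=[1,4] (faults so far: 4)
  step 13: ref 1 -> HIT, frames=[1,4] (faults so far: 4)
  Optimal total faults: 4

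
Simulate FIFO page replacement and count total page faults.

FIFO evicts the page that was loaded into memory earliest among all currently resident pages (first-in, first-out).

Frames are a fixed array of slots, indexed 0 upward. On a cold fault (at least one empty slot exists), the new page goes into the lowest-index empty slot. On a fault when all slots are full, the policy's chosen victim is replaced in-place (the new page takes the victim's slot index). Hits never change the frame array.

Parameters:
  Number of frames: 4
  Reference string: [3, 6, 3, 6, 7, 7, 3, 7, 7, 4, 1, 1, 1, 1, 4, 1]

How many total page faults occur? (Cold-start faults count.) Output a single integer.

Step 0: ref 3 → FAULT, frames=[3,-,-,-]
Step 1: ref 6 → FAULT, frames=[3,6,-,-]
Step 2: ref 3 → HIT, frames=[3,6,-,-]
Step 3: ref 6 → HIT, frames=[3,6,-,-]
Step 4: ref 7 → FAULT, frames=[3,6,7,-]
Step 5: ref 7 → HIT, frames=[3,6,7,-]
Step 6: ref 3 → HIT, frames=[3,6,7,-]
Step 7: ref 7 → HIT, frames=[3,6,7,-]
Step 8: ref 7 → HIT, frames=[3,6,7,-]
Step 9: ref 4 → FAULT, frames=[3,6,7,4]
Step 10: ref 1 → FAULT (evict 3), frames=[1,6,7,4]
Step 11: ref 1 → HIT, frames=[1,6,7,4]
Step 12: ref 1 → HIT, frames=[1,6,7,4]
Step 13: ref 1 → HIT, frames=[1,6,7,4]
Step 14: ref 4 → HIT, frames=[1,6,7,4]
Step 15: ref 1 → HIT, frames=[1,6,7,4]
Total faults: 5

Answer: 5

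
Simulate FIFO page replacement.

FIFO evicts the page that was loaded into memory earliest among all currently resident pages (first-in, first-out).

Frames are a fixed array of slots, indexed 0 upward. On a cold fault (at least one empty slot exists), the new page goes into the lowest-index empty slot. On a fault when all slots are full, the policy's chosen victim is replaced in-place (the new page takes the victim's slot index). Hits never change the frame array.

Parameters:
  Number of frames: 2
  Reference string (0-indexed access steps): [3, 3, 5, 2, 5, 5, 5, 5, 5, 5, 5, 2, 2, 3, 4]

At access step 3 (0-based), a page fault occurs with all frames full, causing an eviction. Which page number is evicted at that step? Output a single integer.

Answer: 3

Derivation:
Step 0: ref 3 -> FAULT, frames=[3,-]
Step 1: ref 3 -> HIT, frames=[3,-]
Step 2: ref 5 -> FAULT, frames=[3,5]
Step 3: ref 2 -> FAULT, evict 3, frames=[2,5]
At step 3: evicted page 3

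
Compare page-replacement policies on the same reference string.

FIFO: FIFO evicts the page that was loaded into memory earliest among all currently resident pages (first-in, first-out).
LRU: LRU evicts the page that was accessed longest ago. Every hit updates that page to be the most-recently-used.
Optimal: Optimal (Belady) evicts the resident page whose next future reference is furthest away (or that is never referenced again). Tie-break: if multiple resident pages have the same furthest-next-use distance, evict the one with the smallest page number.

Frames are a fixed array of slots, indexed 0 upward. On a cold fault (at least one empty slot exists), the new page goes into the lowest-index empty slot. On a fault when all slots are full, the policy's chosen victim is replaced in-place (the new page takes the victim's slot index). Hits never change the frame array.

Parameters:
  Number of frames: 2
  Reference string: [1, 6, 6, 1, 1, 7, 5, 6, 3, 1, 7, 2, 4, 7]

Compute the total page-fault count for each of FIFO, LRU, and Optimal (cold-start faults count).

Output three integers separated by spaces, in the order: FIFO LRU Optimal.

Answer: 11 11 9

Derivation:
--- FIFO ---
  step 0: ref 1 -> FAULT, frames=[1,-] (faults so far: 1)
  step 1: ref 6 -> FAULT, frames=[1,6] (faults so far: 2)
  step 2: ref 6 -> HIT, frames=[1,6] (faults so far: 2)
  step 3: ref 1 -> HIT, frames=[1,6] (faults so far: 2)
  step 4: ref 1 -> HIT, frames=[1,6] (faults so far: 2)
  step 5: ref 7 -> FAULT, evict 1, frames=[7,6] (faults so far: 3)
  step 6: ref 5 -> FAULT, evict 6, frames=[7,5] (faults so far: 4)
  step 7: ref 6 -> FAULT, evict 7, frames=[6,5] (faults so far: 5)
  step 8: ref 3 -> FAULT, evict 5, frames=[6,3] (faults so far: 6)
  step 9: ref 1 -> FAULT, evict 6, frames=[1,3] (faults so far: 7)
  step 10: ref 7 -> FAULT, evict 3, frames=[1,7] (faults so far: 8)
  step 11: ref 2 -> FAULT, evict 1, frames=[2,7] (faults so far: 9)
  step 12: ref 4 -> FAULT, evict 7, frames=[2,4] (faults so far: 10)
  step 13: ref 7 -> FAULT, evict 2, frames=[7,4] (faults so far: 11)
  FIFO total faults: 11
--- LRU ---
  step 0: ref 1 -> FAULT, frames=[1,-] (faults so far: 1)
  step 1: ref 6 -> FAULT, frames=[1,6] (faults so far: 2)
  step 2: ref 6 -> HIT, frames=[1,6] (faults so far: 2)
  step 3: ref 1 -> HIT, frames=[1,6] (faults so far: 2)
  step 4: ref 1 -> HIT, frames=[1,6] (faults so far: 2)
  step 5: ref 7 -> FAULT, evict 6, frames=[1,7] (faults so far: 3)
  step 6: ref 5 -> FAULT, evict 1, frames=[5,7] (faults so far: 4)
  step 7: ref 6 -> FAULT, evict 7, frames=[5,6] (faults so far: 5)
  step 8: ref 3 -> FAULT, evict 5, frames=[3,6] (faults so far: 6)
  step 9: ref 1 -> FAULT, evict 6, frames=[3,1] (faults so far: 7)
  step 10: ref 7 -> FAULT, evict 3, frames=[7,1] (faults so far: 8)
  step 11: ref 2 -> FAULT, evict 1, frames=[7,2] (faults so far: 9)
  step 12: ref 4 -> FAULT, evict 7, frames=[4,2] (faults so far: 10)
  step 13: ref 7 -> FAULT, evict 2, frames=[4,7] (faults so far: 11)
  LRU total faults: 11
--- Optimal ---
  step 0: ref 1 -> FAULT, frames=[1,-] (faults so far: 1)
  step 1: ref 6 -> FAULT, frames=[1,6] (faults so far: 2)
  step 2: ref 6 -> HIT, frames=[1,6] (faults so far: 2)
  step 3: ref 1 -> HIT, frames=[1,6] (faults so far: 2)
  step 4: ref 1 -> HIT, frames=[1,6] (faults so far: 2)
  step 5: ref 7 -> FAULT, evict 1, frames=[7,6] (faults so far: 3)
  step 6: ref 5 -> FAULT, evict 7, frames=[5,6] (faults so far: 4)
  step 7: ref 6 -> HIT, frames=[5,6] (faults so far: 4)
  step 8: ref 3 -> FAULT, evict 5, frames=[3,6] (faults so far: 5)
  step 9: ref 1 -> FAULT, evict 3, frames=[1,6] (faults so far: 6)
  step 10: ref 7 -> FAULT, evict 1, frames=[7,6] (faults so far: 7)
  step 11: ref 2 -> FAULT, evict 6, frames=[7,2] (faults so far: 8)
  step 12: ref 4 -> FAULT, evict 2, frames=[7,4] (faults so far: 9)
  step 13: ref 7 -> HIT, frames=[7,4] (faults so far: 9)
  Optimal total faults: 9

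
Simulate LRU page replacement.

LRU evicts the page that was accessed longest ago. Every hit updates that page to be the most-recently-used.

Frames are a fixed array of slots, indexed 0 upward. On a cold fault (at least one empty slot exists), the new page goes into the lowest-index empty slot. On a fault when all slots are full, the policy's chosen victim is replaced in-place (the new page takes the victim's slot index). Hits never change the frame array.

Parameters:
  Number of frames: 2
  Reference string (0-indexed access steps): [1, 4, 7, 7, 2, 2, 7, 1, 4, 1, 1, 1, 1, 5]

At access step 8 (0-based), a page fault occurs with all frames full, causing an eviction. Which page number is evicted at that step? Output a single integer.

Answer: 7

Derivation:
Step 0: ref 1 -> FAULT, frames=[1,-]
Step 1: ref 4 -> FAULT, frames=[1,4]
Step 2: ref 7 -> FAULT, evict 1, frames=[7,4]
Step 3: ref 7 -> HIT, frames=[7,4]
Step 4: ref 2 -> FAULT, evict 4, frames=[7,2]
Step 5: ref 2 -> HIT, frames=[7,2]
Step 6: ref 7 -> HIT, frames=[7,2]
Step 7: ref 1 -> FAULT, evict 2, frames=[7,1]
Step 8: ref 4 -> FAULT, evict 7, frames=[4,1]
At step 8: evicted page 7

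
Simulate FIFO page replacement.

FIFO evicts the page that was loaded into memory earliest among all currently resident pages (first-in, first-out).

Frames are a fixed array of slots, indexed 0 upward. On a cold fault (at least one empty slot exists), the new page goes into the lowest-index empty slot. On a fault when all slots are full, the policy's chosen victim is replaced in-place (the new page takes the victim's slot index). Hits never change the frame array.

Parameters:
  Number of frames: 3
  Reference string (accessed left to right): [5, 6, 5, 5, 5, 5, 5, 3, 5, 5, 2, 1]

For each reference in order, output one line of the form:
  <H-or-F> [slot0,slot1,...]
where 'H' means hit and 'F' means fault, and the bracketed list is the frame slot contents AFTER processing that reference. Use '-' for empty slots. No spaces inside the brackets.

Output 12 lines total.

F [5,-,-]
F [5,6,-]
H [5,6,-]
H [5,6,-]
H [5,6,-]
H [5,6,-]
H [5,6,-]
F [5,6,3]
H [5,6,3]
H [5,6,3]
F [2,6,3]
F [2,1,3]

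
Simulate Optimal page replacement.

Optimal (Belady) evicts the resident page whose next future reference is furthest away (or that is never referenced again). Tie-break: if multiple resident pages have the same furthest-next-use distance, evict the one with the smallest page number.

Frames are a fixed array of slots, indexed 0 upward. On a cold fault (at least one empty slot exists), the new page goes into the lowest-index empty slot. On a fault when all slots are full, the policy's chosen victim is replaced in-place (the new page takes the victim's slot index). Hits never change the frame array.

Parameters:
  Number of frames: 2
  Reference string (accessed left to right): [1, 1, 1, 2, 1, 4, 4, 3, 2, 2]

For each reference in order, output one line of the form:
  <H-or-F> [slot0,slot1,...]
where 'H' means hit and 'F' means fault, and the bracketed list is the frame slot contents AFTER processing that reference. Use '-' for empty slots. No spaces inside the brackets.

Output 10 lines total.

F [1,-]
H [1,-]
H [1,-]
F [1,2]
H [1,2]
F [4,2]
H [4,2]
F [3,2]
H [3,2]
H [3,2]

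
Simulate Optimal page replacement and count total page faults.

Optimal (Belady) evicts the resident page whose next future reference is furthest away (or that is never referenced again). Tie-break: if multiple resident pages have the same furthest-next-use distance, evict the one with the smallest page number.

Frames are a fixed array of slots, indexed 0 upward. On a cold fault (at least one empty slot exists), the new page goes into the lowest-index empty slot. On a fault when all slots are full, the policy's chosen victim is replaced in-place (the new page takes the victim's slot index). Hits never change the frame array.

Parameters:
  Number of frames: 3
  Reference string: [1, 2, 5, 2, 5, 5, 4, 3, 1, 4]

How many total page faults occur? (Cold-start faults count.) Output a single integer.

Step 0: ref 1 → FAULT, frames=[1,-,-]
Step 1: ref 2 → FAULT, frames=[1,2,-]
Step 2: ref 5 → FAULT, frames=[1,2,5]
Step 3: ref 2 → HIT, frames=[1,2,5]
Step 4: ref 5 → HIT, frames=[1,2,5]
Step 5: ref 5 → HIT, frames=[1,2,5]
Step 6: ref 4 → FAULT (evict 2), frames=[1,4,5]
Step 7: ref 3 → FAULT (evict 5), frames=[1,4,3]
Step 8: ref 1 → HIT, frames=[1,4,3]
Step 9: ref 4 → HIT, frames=[1,4,3]
Total faults: 5

Answer: 5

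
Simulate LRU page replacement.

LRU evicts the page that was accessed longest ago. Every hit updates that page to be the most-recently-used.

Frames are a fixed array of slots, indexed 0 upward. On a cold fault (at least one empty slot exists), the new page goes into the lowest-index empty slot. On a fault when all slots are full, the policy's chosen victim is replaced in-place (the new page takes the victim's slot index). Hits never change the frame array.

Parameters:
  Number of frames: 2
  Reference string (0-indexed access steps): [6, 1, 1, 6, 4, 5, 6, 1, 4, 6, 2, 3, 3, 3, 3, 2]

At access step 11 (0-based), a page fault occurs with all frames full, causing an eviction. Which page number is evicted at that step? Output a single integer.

Step 0: ref 6 -> FAULT, frames=[6,-]
Step 1: ref 1 -> FAULT, frames=[6,1]
Step 2: ref 1 -> HIT, frames=[6,1]
Step 3: ref 6 -> HIT, frames=[6,1]
Step 4: ref 4 -> FAULT, evict 1, frames=[6,4]
Step 5: ref 5 -> FAULT, evict 6, frames=[5,4]
Step 6: ref 6 -> FAULT, evict 4, frames=[5,6]
Step 7: ref 1 -> FAULT, evict 5, frames=[1,6]
Step 8: ref 4 -> FAULT, evict 6, frames=[1,4]
Step 9: ref 6 -> FAULT, evict 1, frames=[6,4]
Step 10: ref 2 -> FAULT, evict 4, frames=[6,2]
Step 11: ref 3 -> FAULT, evict 6, frames=[3,2]
At step 11: evicted page 6

Answer: 6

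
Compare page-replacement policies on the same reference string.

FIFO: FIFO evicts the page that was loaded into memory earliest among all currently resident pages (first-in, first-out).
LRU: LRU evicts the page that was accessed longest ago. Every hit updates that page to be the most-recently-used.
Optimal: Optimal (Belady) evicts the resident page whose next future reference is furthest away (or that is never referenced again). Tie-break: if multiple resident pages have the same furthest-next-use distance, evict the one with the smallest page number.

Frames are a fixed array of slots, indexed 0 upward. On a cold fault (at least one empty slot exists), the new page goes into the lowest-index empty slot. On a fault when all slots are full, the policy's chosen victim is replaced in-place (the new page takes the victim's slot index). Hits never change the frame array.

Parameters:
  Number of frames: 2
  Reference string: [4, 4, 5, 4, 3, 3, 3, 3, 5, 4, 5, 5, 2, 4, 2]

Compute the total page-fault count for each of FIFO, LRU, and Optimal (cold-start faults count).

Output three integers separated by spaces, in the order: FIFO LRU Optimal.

--- FIFO ---
  step 0: ref 4 -> FAULT, frames=[4,-] (faults so far: 1)
  step 1: ref 4 -> HIT, frames=[4,-] (faults so far: 1)
  step 2: ref 5 -> FAULT, frames=[4,5] (faults so far: 2)
  step 3: ref 4 -> HIT, frames=[4,5] (faults so far: 2)
  step 4: ref 3 -> FAULT, evict 4, frames=[3,5] (faults so far: 3)
  step 5: ref 3 -> HIT, frames=[3,5] (faults so far: 3)
  step 6: ref 3 -> HIT, frames=[3,5] (faults so far: 3)
  step 7: ref 3 -> HIT, frames=[3,5] (faults so far: 3)
  step 8: ref 5 -> HIT, frames=[3,5] (faults so far: 3)
  step 9: ref 4 -> FAULT, evict 5, frames=[3,4] (faults so far: 4)
  step 10: ref 5 -> FAULT, evict 3, frames=[5,4] (faults so far: 5)
  step 11: ref 5 -> HIT, frames=[5,4] (faults so far: 5)
  step 12: ref 2 -> FAULT, evict 4, frames=[5,2] (faults so far: 6)
  step 13: ref 4 -> FAULT, evict 5, frames=[4,2] (faults so far: 7)
  step 14: ref 2 -> HIT, frames=[4,2] (faults so far: 7)
  FIFO total faults: 7
--- LRU ---
  step 0: ref 4 -> FAULT, frames=[4,-] (faults so far: 1)
  step 1: ref 4 -> HIT, frames=[4,-] (faults so far: 1)
  step 2: ref 5 -> FAULT, frames=[4,5] (faults so far: 2)
  step 3: ref 4 -> HIT, frames=[4,5] (faults so far: 2)
  step 4: ref 3 -> FAULT, evict 5, frames=[4,3] (faults so far: 3)
  step 5: ref 3 -> HIT, frames=[4,3] (faults so far: 3)
  step 6: ref 3 -> HIT, frames=[4,3] (faults so far: 3)
  step 7: ref 3 -> HIT, frames=[4,3] (faults so far: 3)
  step 8: ref 5 -> FAULT, evict 4, frames=[5,3] (faults so far: 4)
  step 9: ref 4 -> FAULT, evict 3, frames=[5,4] (faults so far: 5)
  step 10: ref 5 -> HIT, frames=[5,4] (faults so far: 5)
  step 11: ref 5 -> HIT, frames=[5,4] (faults so far: 5)
  step 12: ref 2 -> FAULT, evict 4, frames=[5,2] (faults so far: 6)
  step 13: ref 4 -> FAULT, evict 5, frames=[4,2] (faults so far: 7)
  step 14: ref 2 -> HIT, frames=[4,2] (faults so far: 7)
  LRU total faults: 7
--- Optimal ---
  step 0: ref 4 -> FAULT, frames=[4,-] (faults so far: 1)
  step 1: ref 4 -> HIT, frames=[4,-] (faults so far: 1)
  step 2: ref 5 -> FAULT, frames=[4,5] (faults so far: 2)
  step 3: ref 4 -> HIT, frames=[4,5] (faults so far: 2)
  step 4: ref 3 -> FAULT, evict 4, frames=[3,5] (faults so far: 3)
  step 5: ref 3 -> HIT, frames=[3,5] (faults so far: 3)
  step 6: ref 3 -> HIT, frames=[3,5] (faults so far: 3)
  step 7: ref 3 -> HIT, frames=[3,5] (faults so far: 3)
  step 8: ref 5 -> HIT, frames=[3,5] (faults so far: 3)
  step 9: ref 4 -> FAULT, evict 3, frames=[4,5] (faults so far: 4)
  step 10: ref 5 -> HIT, frames=[4,5] (faults so far: 4)
  step 11: ref 5 -> HIT, frames=[4,5] (faults so far: 4)
  step 12: ref 2 -> FAULT, evict 5, frames=[4,2] (faults so far: 5)
  step 13: ref 4 -> HIT, frames=[4,2] (faults so far: 5)
  step 14: ref 2 -> HIT, frames=[4,2] (faults so far: 5)
  Optimal total faults: 5

Answer: 7 7 5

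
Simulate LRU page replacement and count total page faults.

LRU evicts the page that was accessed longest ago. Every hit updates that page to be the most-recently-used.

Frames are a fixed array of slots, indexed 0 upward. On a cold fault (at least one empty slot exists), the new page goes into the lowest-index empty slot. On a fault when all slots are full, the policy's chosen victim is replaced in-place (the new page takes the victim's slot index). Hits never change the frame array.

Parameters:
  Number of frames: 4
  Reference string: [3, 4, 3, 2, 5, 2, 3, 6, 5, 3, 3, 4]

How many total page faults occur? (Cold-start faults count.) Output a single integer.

Answer: 6

Derivation:
Step 0: ref 3 → FAULT, frames=[3,-,-,-]
Step 1: ref 4 → FAULT, frames=[3,4,-,-]
Step 2: ref 3 → HIT, frames=[3,4,-,-]
Step 3: ref 2 → FAULT, frames=[3,4,2,-]
Step 4: ref 5 → FAULT, frames=[3,4,2,5]
Step 5: ref 2 → HIT, frames=[3,4,2,5]
Step 6: ref 3 → HIT, frames=[3,4,2,5]
Step 7: ref 6 → FAULT (evict 4), frames=[3,6,2,5]
Step 8: ref 5 → HIT, frames=[3,6,2,5]
Step 9: ref 3 → HIT, frames=[3,6,2,5]
Step 10: ref 3 → HIT, frames=[3,6,2,5]
Step 11: ref 4 → FAULT (evict 2), frames=[3,6,4,5]
Total faults: 6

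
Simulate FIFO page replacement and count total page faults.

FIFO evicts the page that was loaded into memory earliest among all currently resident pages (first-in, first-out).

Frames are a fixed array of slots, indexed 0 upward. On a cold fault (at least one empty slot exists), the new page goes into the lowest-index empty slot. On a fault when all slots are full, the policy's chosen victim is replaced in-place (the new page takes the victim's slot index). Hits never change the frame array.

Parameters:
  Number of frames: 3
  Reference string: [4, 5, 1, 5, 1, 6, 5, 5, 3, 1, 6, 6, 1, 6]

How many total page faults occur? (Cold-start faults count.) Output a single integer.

Step 0: ref 4 → FAULT, frames=[4,-,-]
Step 1: ref 5 → FAULT, frames=[4,5,-]
Step 2: ref 1 → FAULT, frames=[4,5,1]
Step 3: ref 5 → HIT, frames=[4,5,1]
Step 4: ref 1 → HIT, frames=[4,5,1]
Step 5: ref 6 → FAULT (evict 4), frames=[6,5,1]
Step 6: ref 5 → HIT, frames=[6,5,1]
Step 7: ref 5 → HIT, frames=[6,5,1]
Step 8: ref 3 → FAULT (evict 5), frames=[6,3,1]
Step 9: ref 1 → HIT, frames=[6,3,1]
Step 10: ref 6 → HIT, frames=[6,3,1]
Step 11: ref 6 → HIT, frames=[6,3,1]
Step 12: ref 1 → HIT, frames=[6,3,1]
Step 13: ref 6 → HIT, frames=[6,3,1]
Total faults: 5

Answer: 5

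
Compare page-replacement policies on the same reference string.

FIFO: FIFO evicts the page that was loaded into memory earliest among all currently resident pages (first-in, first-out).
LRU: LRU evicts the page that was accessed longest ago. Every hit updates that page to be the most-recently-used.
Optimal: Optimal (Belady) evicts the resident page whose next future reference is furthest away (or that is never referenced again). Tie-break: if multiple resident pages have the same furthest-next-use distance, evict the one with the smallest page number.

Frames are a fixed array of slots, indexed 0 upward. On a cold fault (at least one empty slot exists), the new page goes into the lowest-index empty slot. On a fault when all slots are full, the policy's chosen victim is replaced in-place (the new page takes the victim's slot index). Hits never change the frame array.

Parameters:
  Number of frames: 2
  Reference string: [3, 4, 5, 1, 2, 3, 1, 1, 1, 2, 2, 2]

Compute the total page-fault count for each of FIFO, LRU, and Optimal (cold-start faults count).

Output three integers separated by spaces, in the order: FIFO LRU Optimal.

Answer: 8 8 6

Derivation:
--- FIFO ---
  step 0: ref 3 -> FAULT, frames=[3,-] (faults so far: 1)
  step 1: ref 4 -> FAULT, frames=[3,4] (faults so far: 2)
  step 2: ref 5 -> FAULT, evict 3, frames=[5,4] (faults so far: 3)
  step 3: ref 1 -> FAULT, evict 4, frames=[5,1] (faults so far: 4)
  step 4: ref 2 -> FAULT, evict 5, frames=[2,1] (faults so far: 5)
  step 5: ref 3 -> FAULT, evict 1, frames=[2,3] (faults so far: 6)
  step 6: ref 1 -> FAULT, evict 2, frames=[1,3] (faults so far: 7)
  step 7: ref 1 -> HIT, frames=[1,3] (faults so far: 7)
  step 8: ref 1 -> HIT, frames=[1,3] (faults so far: 7)
  step 9: ref 2 -> FAULT, evict 3, frames=[1,2] (faults so far: 8)
  step 10: ref 2 -> HIT, frames=[1,2] (faults so far: 8)
  step 11: ref 2 -> HIT, frames=[1,2] (faults so far: 8)
  FIFO total faults: 8
--- LRU ---
  step 0: ref 3 -> FAULT, frames=[3,-] (faults so far: 1)
  step 1: ref 4 -> FAULT, frames=[3,4] (faults so far: 2)
  step 2: ref 5 -> FAULT, evict 3, frames=[5,4] (faults so far: 3)
  step 3: ref 1 -> FAULT, evict 4, frames=[5,1] (faults so far: 4)
  step 4: ref 2 -> FAULT, evict 5, frames=[2,1] (faults so far: 5)
  step 5: ref 3 -> FAULT, evict 1, frames=[2,3] (faults so far: 6)
  step 6: ref 1 -> FAULT, evict 2, frames=[1,3] (faults so far: 7)
  step 7: ref 1 -> HIT, frames=[1,3] (faults so far: 7)
  step 8: ref 1 -> HIT, frames=[1,3] (faults so far: 7)
  step 9: ref 2 -> FAULT, evict 3, frames=[1,2] (faults so far: 8)
  step 10: ref 2 -> HIT, frames=[1,2] (faults so far: 8)
  step 11: ref 2 -> HIT, frames=[1,2] (faults so far: 8)
  LRU total faults: 8
--- Optimal ---
  step 0: ref 3 -> FAULT, frames=[3,-] (faults so far: 1)
  step 1: ref 4 -> FAULT, frames=[3,4] (faults so far: 2)
  step 2: ref 5 -> FAULT, evict 4, frames=[3,5] (faults so far: 3)
  step 3: ref 1 -> FAULT, evict 5, frames=[3,1] (faults so far: 4)
  step 4: ref 2 -> FAULT, evict 1, frames=[3,2] (faults so far: 5)
  step 5: ref 3 -> HIT, frames=[3,2] (faults so far: 5)
  step 6: ref 1 -> FAULT, evict 3, frames=[1,2] (faults so far: 6)
  step 7: ref 1 -> HIT, frames=[1,2] (faults so far: 6)
  step 8: ref 1 -> HIT, frames=[1,2] (faults so far: 6)
  step 9: ref 2 -> HIT, frames=[1,2] (faults so far: 6)
  step 10: ref 2 -> HIT, frames=[1,2] (faults so far: 6)
  step 11: ref 2 -> HIT, frames=[1,2] (faults so far: 6)
  Optimal total faults: 6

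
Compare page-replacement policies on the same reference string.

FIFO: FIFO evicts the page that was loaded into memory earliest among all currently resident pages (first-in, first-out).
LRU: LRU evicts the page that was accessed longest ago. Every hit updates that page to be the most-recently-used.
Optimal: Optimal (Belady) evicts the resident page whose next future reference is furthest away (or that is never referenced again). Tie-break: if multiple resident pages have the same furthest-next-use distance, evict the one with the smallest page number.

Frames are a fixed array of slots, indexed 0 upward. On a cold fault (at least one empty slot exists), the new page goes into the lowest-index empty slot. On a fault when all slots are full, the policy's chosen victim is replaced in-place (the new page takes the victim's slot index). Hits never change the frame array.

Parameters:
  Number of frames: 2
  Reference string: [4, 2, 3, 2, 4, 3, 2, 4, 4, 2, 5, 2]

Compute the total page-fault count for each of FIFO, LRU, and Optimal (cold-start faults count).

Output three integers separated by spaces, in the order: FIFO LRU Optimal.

--- FIFO ---
  step 0: ref 4 -> FAULT, frames=[4,-] (faults so far: 1)
  step 1: ref 2 -> FAULT, frames=[4,2] (faults so far: 2)
  step 2: ref 3 -> FAULT, evict 4, frames=[3,2] (faults so far: 3)
  step 3: ref 2 -> HIT, frames=[3,2] (faults so far: 3)
  step 4: ref 4 -> FAULT, evict 2, frames=[3,4] (faults so far: 4)
  step 5: ref 3 -> HIT, frames=[3,4] (faults so far: 4)
  step 6: ref 2 -> FAULT, evict 3, frames=[2,4] (faults so far: 5)
  step 7: ref 4 -> HIT, frames=[2,4] (faults so far: 5)
  step 8: ref 4 -> HIT, frames=[2,4] (faults so far: 5)
  step 9: ref 2 -> HIT, frames=[2,4] (faults so far: 5)
  step 10: ref 5 -> FAULT, evict 4, frames=[2,5] (faults so far: 6)
  step 11: ref 2 -> HIT, frames=[2,5] (faults so far: 6)
  FIFO total faults: 6
--- LRU ---
  step 0: ref 4 -> FAULT, frames=[4,-] (faults so far: 1)
  step 1: ref 2 -> FAULT, frames=[4,2] (faults so far: 2)
  step 2: ref 3 -> FAULT, evict 4, frames=[3,2] (faults so far: 3)
  step 3: ref 2 -> HIT, frames=[3,2] (faults so far: 3)
  step 4: ref 4 -> FAULT, evict 3, frames=[4,2] (faults so far: 4)
  step 5: ref 3 -> FAULT, evict 2, frames=[4,3] (faults so far: 5)
  step 6: ref 2 -> FAULT, evict 4, frames=[2,3] (faults so far: 6)
  step 7: ref 4 -> FAULT, evict 3, frames=[2,4] (faults so far: 7)
  step 8: ref 4 -> HIT, frames=[2,4] (faults so far: 7)
  step 9: ref 2 -> HIT, frames=[2,4] (faults so far: 7)
  step 10: ref 5 -> FAULT, evict 4, frames=[2,5] (faults so far: 8)
  step 11: ref 2 -> HIT, frames=[2,5] (faults so far: 8)
  LRU total faults: 8
--- Optimal ---
  step 0: ref 4 -> FAULT, frames=[4,-] (faults so far: 1)
  step 1: ref 2 -> FAULT, frames=[4,2] (faults so far: 2)
  step 2: ref 3 -> FAULT, evict 4, frames=[3,2] (faults so far: 3)
  step 3: ref 2 -> HIT, frames=[3,2] (faults so far: 3)
  step 4: ref 4 -> FAULT, evict 2, frames=[3,4] (faults so far: 4)
  step 5: ref 3 -> HIT, frames=[3,4] (faults so far: 4)
  step 6: ref 2 -> FAULT, evict 3, frames=[2,4] (faults so far: 5)
  step 7: ref 4 -> HIT, frames=[2,4] (faults so far: 5)
  step 8: ref 4 -> HIT, frames=[2,4] (faults so far: 5)
  step 9: ref 2 -> HIT, frames=[2,4] (faults so far: 5)
  step 10: ref 5 -> FAULT, evict 4, frames=[2,5] (faults so far: 6)
  step 11: ref 2 -> HIT, frames=[2,5] (faults so far: 6)
  Optimal total faults: 6

Answer: 6 8 6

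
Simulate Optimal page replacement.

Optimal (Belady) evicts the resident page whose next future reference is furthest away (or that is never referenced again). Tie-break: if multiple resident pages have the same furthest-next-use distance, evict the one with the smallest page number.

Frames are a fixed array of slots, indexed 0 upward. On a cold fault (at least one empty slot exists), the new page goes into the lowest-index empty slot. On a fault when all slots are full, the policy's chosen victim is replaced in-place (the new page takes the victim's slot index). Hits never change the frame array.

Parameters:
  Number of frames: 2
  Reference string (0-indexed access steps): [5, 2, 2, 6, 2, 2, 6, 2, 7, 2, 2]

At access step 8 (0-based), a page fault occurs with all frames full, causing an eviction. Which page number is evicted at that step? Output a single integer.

Answer: 6

Derivation:
Step 0: ref 5 -> FAULT, frames=[5,-]
Step 1: ref 2 -> FAULT, frames=[5,2]
Step 2: ref 2 -> HIT, frames=[5,2]
Step 3: ref 6 -> FAULT, evict 5, frames=[6,2]
Step 4: ref 2 -> HIT, frames=[6,2]
Step 5: ref 2 -> HIT, frames=[6,2]
Step 6: ref 6 -> HIT, frames=[6,2]
Step 7: ref 2 -> HIT, frames=[6,2]
Step 8: ref 7 -> FAULT, evict 6, frames=[7,2]
At step 8: evicted page 6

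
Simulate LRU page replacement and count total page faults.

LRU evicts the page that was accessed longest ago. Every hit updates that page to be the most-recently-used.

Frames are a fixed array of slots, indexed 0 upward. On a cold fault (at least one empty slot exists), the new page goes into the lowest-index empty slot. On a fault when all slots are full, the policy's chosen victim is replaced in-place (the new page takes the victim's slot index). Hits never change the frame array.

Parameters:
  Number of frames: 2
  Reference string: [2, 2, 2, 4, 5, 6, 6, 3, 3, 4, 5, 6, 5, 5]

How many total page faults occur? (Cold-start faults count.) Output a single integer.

Answer: 8

Derivation:
Step 0: ref 2 → FAULT, frames=[2,-]
Step 1: ref 2 → HIT, frames=[2,-]
Step 2: ref 2 → HIT, frames=[2,-]
Step 3: ref 4 → FAULT, frames=[2,4]
Step 4: ref 5 → FAULT (evict 2), frames=[5,4]
Step 5: ref 6 → FAULT (evict 4), frames=[5,6]
Step 6: ref 6 → HIT, frames=[5,6]
Step 7: ref 3 → FAULT (evict 5), frames=[3,6]
Step 8: ref 3 → HIT, frames=[3,6]
Step 9: ref 4 → FAULT (evict 6), frames=[3,4]
Step 10: ref 5 → FAULT (evict 3), frames=[5,4]
Step 11: ref 6 → FAULT (evict 4), frames=[5,6]
Step 12: ref 5 → HIT, frames=[5,6]
Step 13: ref 5 → HIT, frames=[5,6]
Total faults: 8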